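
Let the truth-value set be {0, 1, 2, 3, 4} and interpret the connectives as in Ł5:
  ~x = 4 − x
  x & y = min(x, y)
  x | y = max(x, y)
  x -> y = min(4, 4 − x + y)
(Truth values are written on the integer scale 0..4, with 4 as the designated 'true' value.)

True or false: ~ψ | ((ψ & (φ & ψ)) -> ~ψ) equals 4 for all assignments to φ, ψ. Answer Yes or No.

Counterexample: take φ = 1, ψ = 4.
~ψ = ~4 = 0
φ & ψ = 1 & 4 = 1
ψ & (φ & ψ) = 4 & 1 = 1
(ψ & (φ & ψ)) -> ~ψ = 1 -> 0 = 3
~ψ | ((ψ & (φ & ψ)) -> ~ψ) = 0 | 3 = 3
This gives 3 ≠ 4.

No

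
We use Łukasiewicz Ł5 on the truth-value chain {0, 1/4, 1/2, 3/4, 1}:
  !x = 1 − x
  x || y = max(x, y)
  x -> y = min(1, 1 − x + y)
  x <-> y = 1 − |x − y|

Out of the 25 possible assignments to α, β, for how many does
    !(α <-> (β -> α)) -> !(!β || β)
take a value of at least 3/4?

value 1: 18 assignments (counts)
value 3/4: 2 assignments (counts)
value 1/2: 3 assignments
value 1/4: 1 assignment
value 0: 1 assignment
So 20 of the 25 assignments meet the threshold.

20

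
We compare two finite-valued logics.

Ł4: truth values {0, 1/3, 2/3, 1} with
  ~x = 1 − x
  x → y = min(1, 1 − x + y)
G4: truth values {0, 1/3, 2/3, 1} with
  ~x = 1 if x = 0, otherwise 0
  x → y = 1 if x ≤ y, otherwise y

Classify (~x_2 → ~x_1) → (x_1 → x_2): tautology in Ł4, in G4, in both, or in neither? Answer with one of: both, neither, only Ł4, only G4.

only Ł4

In Ł4: every assignment gives 1 — tautology.
In G4: at x_1 = 2/3, x_2 = 1/3 the value is 1/3 — not a tautology.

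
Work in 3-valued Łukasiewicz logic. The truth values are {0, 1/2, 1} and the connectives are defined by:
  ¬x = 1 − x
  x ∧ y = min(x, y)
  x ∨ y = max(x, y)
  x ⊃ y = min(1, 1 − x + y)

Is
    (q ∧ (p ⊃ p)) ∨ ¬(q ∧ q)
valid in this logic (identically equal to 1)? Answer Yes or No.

Counterexample: take p = 0, q = 1/2.
p ⊃ p = 0 ⊃ 0 = 1
q ∧ (p ⊃ p) = 1/2 ∧ 1 = 1/2
q ∧ q = 1/2 ∧ 1/2 = 1/2
¬(q ∧ q) = ¬1/2 = 1/2
(q ∧ (p ⊃ p)) ∨ ¬(q ∧ q) = 1/2 ∨ 1/2 = 1/2
This gives 1/2 ≠ 1.

No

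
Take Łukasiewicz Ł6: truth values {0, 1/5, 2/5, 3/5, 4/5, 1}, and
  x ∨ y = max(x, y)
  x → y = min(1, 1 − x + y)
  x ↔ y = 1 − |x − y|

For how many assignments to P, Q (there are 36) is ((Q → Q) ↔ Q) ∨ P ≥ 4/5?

value 1: 11 assignments (counts)
value 4/5: 9 assignments (counts)
value 3/5: 7 assignments
value 2/5: 5 assignments
value 1/5: 3 assignments
value 0: 1 assignment
So 20 of the 36 assignments meet the threshold.

20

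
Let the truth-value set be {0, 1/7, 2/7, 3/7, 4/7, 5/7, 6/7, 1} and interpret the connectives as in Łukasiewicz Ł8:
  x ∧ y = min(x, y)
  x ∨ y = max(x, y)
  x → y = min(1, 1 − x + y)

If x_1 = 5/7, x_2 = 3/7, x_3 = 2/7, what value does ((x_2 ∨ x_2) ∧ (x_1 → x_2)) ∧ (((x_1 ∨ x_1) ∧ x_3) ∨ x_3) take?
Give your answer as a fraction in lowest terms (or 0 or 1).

x_2 ∨ x_2 = 3/7 ∨ 3/7 = 3/7
x_1 → x_2 = 5/7 → 3/7 = 5/7
(x_2 ∨ x_2) ∧ (x_1 → x_2) = 3/7 ∧ 5/7 = 3/7
x_1 ∨ x_1 = 5/7 ∨ 5/7 = 5/7
(x_1 ∨ x_1) ∧ x_3 = 5/7 ∧ 2/7 = 2/7
((x_1 ∨ x_1) ∧ x_3) ∨ x_3 = 2/7 ∨ 2/7 = 2/7
((x_2 ∨ x_2) ∧ (x_1 → x_2)) ∧ (((x_1 ∨ x_1) ∧ x_3) ∨ x_3) = 3/7 ∧ 2/7 = 2/7

2/7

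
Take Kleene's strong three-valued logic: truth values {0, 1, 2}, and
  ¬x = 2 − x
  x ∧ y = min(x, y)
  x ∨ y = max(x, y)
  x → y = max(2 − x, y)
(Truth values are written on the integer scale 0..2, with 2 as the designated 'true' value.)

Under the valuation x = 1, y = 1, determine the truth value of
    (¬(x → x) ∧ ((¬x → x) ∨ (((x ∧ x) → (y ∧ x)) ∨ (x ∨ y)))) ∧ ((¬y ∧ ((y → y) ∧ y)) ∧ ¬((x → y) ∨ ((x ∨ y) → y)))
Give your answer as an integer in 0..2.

1

x → x = 1 → 1 = 1
¬(x → x) = ¬1 = 1
¬x = ¬1 = 1
¬x → x = 1 → 1 = 1
x ∧ x = 1 ∧ 1 = 1
y ∧ x = 1 ∧ 1 = 1
(x ∧ x) → (y ∧ x) = 1 → 1 = 1
x ∨ y = 1 ∨ 1 = 1
((x ∧ x) → (y ∧ x)) ∨ (x ∨ y) = 1 ∨ 1 = 1
(¬x → x) ∨ (((x ∧ x) → (y ∧ x)) ∨ (x ∨ y)) = 1 ∨ 1 = 1
¬(x → x) ∧ ((¬x → x) ∨ (((x ∧ x) → (y ∧ x)) ∨ (x ∨ y))) = 1 ∧ 1 = 1
¬y = ¬1 = 1
y → y = 1 → 1 = 1
(y → y) ∧ y = 1 ∧ 1 = 1
¬y ∧ ((y → y) ∧ y) = 1 ∧ 1 = 1
x → y = 1 → 1 = 1
x ∨ y = 1 ∨ 1 = 1
(x ∨ y) → y = 1 → 1 = 1
(x → y) ∨ ((x ∨ y) → y) = 1 ∨ 1 = 1
¬((x → y) ∨ ((x ∨ y) → y)) = ¬1 = 1
(¬y ∧ ((y → y) ∧ y)) ∧ ¬((x → y) ∨ ((x ∨ y) → y)) = 1 ∧ 1 = 1
(¬(x → x) ∧ ((¬x → x) ∨ (((x ∧ x) → (y ∧ x)) ∨ (x ∨ y)))) ∧ ((¬y ∧ ((y → y) ∧ y)) ∧ ¬((x → y) ∨ ((x ∨ y) → y))) = 1 ∧ 1 = 1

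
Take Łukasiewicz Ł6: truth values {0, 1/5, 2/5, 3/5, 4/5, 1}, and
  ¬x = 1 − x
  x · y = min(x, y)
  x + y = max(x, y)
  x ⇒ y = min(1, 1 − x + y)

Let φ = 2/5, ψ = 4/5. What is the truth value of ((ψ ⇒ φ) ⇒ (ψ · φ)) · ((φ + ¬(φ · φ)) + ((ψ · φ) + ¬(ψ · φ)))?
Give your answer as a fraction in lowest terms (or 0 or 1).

ψ ⇒ φ = 4/5 ⇒ 2/5 = 3/5
ψ · φ = 4/5 · 2/5 = 2/5
(ψ ⇒ φ) ⇒ (ψ · φ) = 3/5 ⇒ 2/5 = 4/5
φ · φ = 2/5 · 2/5 = 2/5
¬(φ · φ) = ¬2/5 = 3/5
φ + ¬(φ · φ) = 2/5 + 3/5 = 3/5
ψ · φ = 4/5 · 2/5 = 2/5
ψ · φ = 4/5 · 2/5 = 2/5
¬(ψ · φ) = ¬2/5 = 3/5
(ψ · φ) + ¬(ψ · φ) = 2/5 + 3/5 = 3/5
(φ + ¬(φ · φ)) + ((ψ · φ) + ¬(ψ · φ)) = 3/5 + 3/5 = 3/5
((ψ ⇒ φ) ⇒ (ψ · φ)) · ((φ + ¬(φ · φ)) + ((ψ · φ) + ¬(ψ · φ))) = 4/5 · 3/5 = 3/5

3/5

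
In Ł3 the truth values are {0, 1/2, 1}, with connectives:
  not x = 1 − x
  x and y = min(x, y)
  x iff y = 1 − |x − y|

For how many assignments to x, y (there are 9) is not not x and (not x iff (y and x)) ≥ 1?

x = 0, y = 0 ↦ 0  <
x = 0, y = 1/2 ↦ 0  <
x = 0, y = 1 ↦ 0  <
x = 1/2, y = 0 ↦ 1/2  <
x = 1/2, y = 1/2 ↦ 1/2  <
x = 1/2, y = 1 ↦ 1/2  <
x = 1, y = 0 ↦ 1  ≥
x = 1, y = 1/2 ↦ 1/2  <
x = 1, y = 1 ↦ 0  <
So 1 of the 9 assignments meets the threshold.

1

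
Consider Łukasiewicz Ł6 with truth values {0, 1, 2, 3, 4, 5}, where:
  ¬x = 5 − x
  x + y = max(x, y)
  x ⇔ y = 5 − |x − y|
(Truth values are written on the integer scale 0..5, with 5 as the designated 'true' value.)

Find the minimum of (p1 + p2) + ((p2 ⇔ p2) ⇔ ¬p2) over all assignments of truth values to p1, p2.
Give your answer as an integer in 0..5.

3

Take p1 = 0, p2 = 2:
p1 + p2 = 0 + 2 = 2
p2 ⇔ p2 = 2 ⇔ 2 = 5
¬p2 = ¬2 = 3
(p2 ⇔ p2) ⇔ ¬p2 = 5 ⇔ 3 = 3
(p1 + p2) + ((p2 ⇔ p2) ⇔ ¬p2) = 2 + 3 = 3
No assignment yields a value below 3, so this is the minimum.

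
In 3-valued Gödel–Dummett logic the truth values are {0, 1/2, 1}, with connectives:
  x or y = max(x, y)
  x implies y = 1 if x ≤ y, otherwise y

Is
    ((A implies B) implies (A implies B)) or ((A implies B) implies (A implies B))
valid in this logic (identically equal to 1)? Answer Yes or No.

Yes

A = 0, B = 0 ↦ 1
A = 0, B = 1/2 ↦ 1
A = 0, B = 1 ↦ 1
A = 1/2, B = 0 ↦ 1
A = 1/2, B = 1/2 ↦ 1
A = 1/2, B = 1 ↦ 1
A = 1, B = 0 ↦ 1
A = 1, B = 1/2 ↦ 1
A = 1, B = 1 ↦ 1
Every assignment gives a value ≥ 1.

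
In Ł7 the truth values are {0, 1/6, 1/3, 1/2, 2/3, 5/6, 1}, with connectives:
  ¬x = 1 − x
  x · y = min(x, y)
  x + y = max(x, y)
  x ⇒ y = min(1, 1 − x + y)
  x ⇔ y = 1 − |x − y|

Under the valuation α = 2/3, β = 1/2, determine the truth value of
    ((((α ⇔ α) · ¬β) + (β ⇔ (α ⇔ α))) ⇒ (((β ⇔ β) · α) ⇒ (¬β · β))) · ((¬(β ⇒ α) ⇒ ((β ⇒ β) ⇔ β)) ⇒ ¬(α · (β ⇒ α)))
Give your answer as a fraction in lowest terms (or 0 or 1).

α ⇔ α = 2/3 ⇔ 2/3 = 1
¬β = ¬1/2 = 1/2
(α ⇔ α) · ¬β = 1 · 1/2 = 1/2
α ⇔ α = 2/3 ⇔ 2/3 = 1
β ⇔ (α ⇔ α) = 1/2 ⇔ 1 = 1/2
((α ⇔ α) · ¬β) + (β ⇔ (α ⇔ α)) = 1/2 + 1/2 = 1/2
β ⇔ β = 1/2 ⇔ 1/2 = 1
(β ⇔ β) · α = 1 · 2/3 = 2/3
¬β = ¬1/2 = 1/2
¬β · β = 1/2 · 1/2 = 1/2
((β ⇔ β) · α) ⇒ (¬β · β) = 2/3 ⇒ 1/2 = 5/6
(((α ⇔ α) · ¬β) + (β ⇔ (α ⇔ α))) ⇒ (((β ⇔ β) · α) ⇒ (¬β · β)) = 1/2 ⇒ 5/6 = 1
β ⇒ α = 1/2 ⇒ 2/3 = 1
¬(β ⇒ α) = ¬1 = 0
β ⇒ β = 1/2 ⇒ 1/2 = 1
(β ⇒ β) ⇔ β = 1 ⇔ 1/2 = 1/2
¬(β ⇒ α) ⇒ ((β ⇒ β) ⇔ β) = 0 ⇒ 1/2 = 1
β ⇒ α = 1/2 ⇒ 2/3 = 1
α · (β ⇒ α) = 2/3 · 1 = 2/3
¬(α · (β ⇒ α)) = ¬2/3 = 1/3
(¬(β ⇒ α) ⇒ ((β ⇒ β) ⇔ β)) ⇒ ¬(α · (β ⇒ α)) = 1 ⇒ 1/3 = 1/3
((((α ⇔ α) · ¬β) + (β ⇔ (α ⇔ α))) ⇒ (((β ⇔ β) · α) ⇒ (¬β · β))) · ((¬(β ⇒ α) ⇒ ((β ⇒ β) ⇔ β)) ⇒ ¬(α · (β ⇒ α))) = 1 · 1/3 = 1/3

1/3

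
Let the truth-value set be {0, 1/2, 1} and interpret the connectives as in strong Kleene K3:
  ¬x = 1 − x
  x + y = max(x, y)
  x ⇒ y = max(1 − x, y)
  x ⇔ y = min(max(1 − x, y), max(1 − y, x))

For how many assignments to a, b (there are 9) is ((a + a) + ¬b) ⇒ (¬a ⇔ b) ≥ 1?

2

a = 0, b = 0 ↦ 0  <
a = 0, b = 1/2 ↦ 1/2  <
a = 0, b = 1 ↦ 1  ≥
a = 1/2, b = 0 ↦ 1/2  <
a = 1/2, b = 1/2 ↦ 1/2  <
a = 1/2, b = 1 ↦ 1/2  <
a = 1, b = 0 ↦ 1  ≥
a = 1, b = 1/2 ↦ 1/2  <
a = 1, b = 1 ↦ 0  <
So 2 of the 9 assignments meet the threshold.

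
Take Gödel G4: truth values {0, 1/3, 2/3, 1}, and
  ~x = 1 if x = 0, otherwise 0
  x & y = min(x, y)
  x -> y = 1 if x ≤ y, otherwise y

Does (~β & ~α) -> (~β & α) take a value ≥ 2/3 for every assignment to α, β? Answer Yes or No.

No

Counterexample: take α = 0, β = 0.
~β = ~0 = 1
~α = ~0 = 1
~β & ~α = 1 & 1 = 1
~β = ~0 = 1
~β & α = 1 & 0 = 0
(~β & ~α) -> (~β & α) = 1 -> 0 = 0
This gives 0, which is below 2/3.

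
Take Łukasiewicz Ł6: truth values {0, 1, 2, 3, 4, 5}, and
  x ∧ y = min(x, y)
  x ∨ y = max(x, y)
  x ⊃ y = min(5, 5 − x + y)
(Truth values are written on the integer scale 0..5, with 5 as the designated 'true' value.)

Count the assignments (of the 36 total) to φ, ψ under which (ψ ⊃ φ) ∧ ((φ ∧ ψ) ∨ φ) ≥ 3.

18

value 5: 6 assignments (counts)
value 4: 6 assignments (counts)
value 3: 6 assignments (counts)
value 2: 6 assignments
value 1: 6 assignments
value 0: 6 assignments
So 18 of the 36 assignments meet the threshold.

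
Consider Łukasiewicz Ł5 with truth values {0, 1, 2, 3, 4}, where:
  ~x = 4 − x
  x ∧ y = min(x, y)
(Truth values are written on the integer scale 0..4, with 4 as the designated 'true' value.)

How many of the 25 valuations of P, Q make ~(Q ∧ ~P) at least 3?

value 4: 9 assignments (counts)
value 3: 7 assignments (counts)
value 2: 5 assignments
value 1: 3 assignments
value 0: 1 assignment
So 16 of the 25 assignments meet the threshold.

16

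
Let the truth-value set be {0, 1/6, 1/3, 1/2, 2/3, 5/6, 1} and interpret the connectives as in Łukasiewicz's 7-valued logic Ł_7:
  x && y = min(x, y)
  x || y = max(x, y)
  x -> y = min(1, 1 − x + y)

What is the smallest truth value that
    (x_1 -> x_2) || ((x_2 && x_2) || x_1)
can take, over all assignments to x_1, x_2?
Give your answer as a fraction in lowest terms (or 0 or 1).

1/2

Take x_1 = 1/2, x_2 = 0:
x_1 -> x_2 = 1/2 -> 0 = 1/2
x_2 && x_2 = 0 && 0 = 0
(x_2 && x_2) || x_1 = 0 || 1/2 = 1/2
(x_1 -> x_2) || ((x_2 && x_2) || x_1) = 1/2 || 1/2 = 1/2
No assignment yields a value below 1/2, so this is the minimum.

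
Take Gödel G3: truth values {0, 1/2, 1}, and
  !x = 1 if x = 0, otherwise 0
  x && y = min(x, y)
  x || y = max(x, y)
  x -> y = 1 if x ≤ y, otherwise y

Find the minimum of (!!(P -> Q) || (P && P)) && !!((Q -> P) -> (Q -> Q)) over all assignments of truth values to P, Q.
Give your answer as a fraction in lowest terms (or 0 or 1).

Take P = 1/2, Q = 0:
P -> Q = 1/2 -> 0 = 0
!(P -> Q) = !0 = 1
!!(P -> Q) = !1 = 0
P && P = 1/2 && 1/2 = 1/2
!!(P -> Q) || (P && P) = 0 || 1/2 = 1/2
Q -> P = 0 -> 1/2 = 1
Q -> Q = 0 -> 0 = 1
(Q -> P) -> (Q -> Q) = 1 -> 1 = 1
!((Q -> P) -> (Q -> Q)) = !1 = 0
!!((Q -> P) -> (Q -> Q)) = !0 = 1
(!!(P -> Q) || (P && P)) && !!((Q -> P) -> (Q -> Q)) = 1/2 && 1 = 1/2
No assignment yields a value below 1/2, so this is the minimum.

1/2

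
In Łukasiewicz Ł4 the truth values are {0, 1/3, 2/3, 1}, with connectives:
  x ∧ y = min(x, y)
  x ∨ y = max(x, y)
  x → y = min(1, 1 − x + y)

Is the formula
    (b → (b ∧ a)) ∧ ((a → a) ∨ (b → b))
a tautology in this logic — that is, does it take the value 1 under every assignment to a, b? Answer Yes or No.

Counterexample: take a = 0, b = 1/3.
b ∧ a = 1/3 ∧ 0 = 0
b → (b ∧ a) = 1/3 → 0 = 2/3
a → a = 0 → 0 = 1
b → b = 1/3 → 1/3 = 1
(a → a) ∨ (b → b) = 1 ∨ 1 = 1
(b → (b ∧ a)) ∧ ((a → a) ∨ (b → b)) = 2/3 ∧ 1 = 2/3
This gives 2/3 ≠ 1.

No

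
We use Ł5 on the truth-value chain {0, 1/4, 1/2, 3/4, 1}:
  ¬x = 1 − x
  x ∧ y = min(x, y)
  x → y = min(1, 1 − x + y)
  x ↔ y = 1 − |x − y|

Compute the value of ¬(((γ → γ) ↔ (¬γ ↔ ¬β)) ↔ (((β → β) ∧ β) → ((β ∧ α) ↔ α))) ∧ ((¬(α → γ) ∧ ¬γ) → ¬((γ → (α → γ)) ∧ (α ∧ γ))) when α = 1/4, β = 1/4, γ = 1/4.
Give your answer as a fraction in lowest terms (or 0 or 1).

0

γ → γ = 1/4 → 1/4 = 1
¬γ = ¬1/4 = 3/4
¬β = ¬1/4 = 3/4
¬γ ↔ ¬β = 3/4 ↔ 3/4 = 1
(γ → γ) ↔ (¬γ ↔ ¬β) = 1 ↔ 1 = 1
β → β = 1/4 → 1/4 = 1
(β → β) ∧ β = 1 ∧ 1/4 = 1/4
β ∧ α = 1/4 ∧ 1/4 = 1/4
(β ∧ α) ↔ α = 1/4 ↔ 1/4 = 1
((β → β) ∧ β) → ((β ∧ α) ↔ α) = 1/4 → 1 = 1
((γ → γ) ↔ (¬γ ↔ ¬β)) ↔ (((β → β) ∧ β) → ((β ∧ α) ↔ α)) = 1 ↔ 1 = 1
¬(((γ → γ) ↔ (¬γ ↔ ¬β)) ↔ (((β → β) ∧ β) → ((β ∧ α) ↔ α))) = ¬1 = 0
α → γ = 1/4 → 1/4 = 1
¬(α → γ) = ¬1 = 0
¬γ = ¬1/4 = 3/4
¬(α → γ) ∧ ¬γ = 0 ∧ 3/4 = 0
α → γ = 1/4 → 1/4 = 1
γ → (α → γ) = 1/4 → 1 = 1
α ∧ γ = 1/4 ∧ 1/4 = 1/4
(γ → (α → γ)) ∧ (α ∧ γ) = 1 ∧ 1/4 = 1/4
¬((γ → (α → γ)) ∧ (α ∧ γ)) = ¬1/4 = 3/4
(¬(α → γ) ∧ ¬γ) → ¬((γ → (α → γ)) ∧ (α ∧ γ)) = 0 → 3/4 = 1
¬(((γ → γ) ↔ (¬γ ↔ ¬β)) ↔ (((β → β) ∧ β) → ((β ∧ α) ↔ α))) ∧ ((¬(α → γ) ∧ ¬γ) → ¬((γ → (α → γ)) ∧ (α ∧ γ))) = 0 ∧ 1 = 0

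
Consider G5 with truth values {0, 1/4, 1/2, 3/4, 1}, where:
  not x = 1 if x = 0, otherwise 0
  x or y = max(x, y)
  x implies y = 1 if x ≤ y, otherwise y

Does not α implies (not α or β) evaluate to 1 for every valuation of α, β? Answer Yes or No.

Yes

At α = 3/4, β = 3/4, for instance:
not α = not 3/4 = 0
not α or β = 0 or 3/4 = 3/4
not α implies (not α or β) = 0 implies 3/4 = 1
and checking the remaining 24 assignments likewise gives ≥ 1 in every case.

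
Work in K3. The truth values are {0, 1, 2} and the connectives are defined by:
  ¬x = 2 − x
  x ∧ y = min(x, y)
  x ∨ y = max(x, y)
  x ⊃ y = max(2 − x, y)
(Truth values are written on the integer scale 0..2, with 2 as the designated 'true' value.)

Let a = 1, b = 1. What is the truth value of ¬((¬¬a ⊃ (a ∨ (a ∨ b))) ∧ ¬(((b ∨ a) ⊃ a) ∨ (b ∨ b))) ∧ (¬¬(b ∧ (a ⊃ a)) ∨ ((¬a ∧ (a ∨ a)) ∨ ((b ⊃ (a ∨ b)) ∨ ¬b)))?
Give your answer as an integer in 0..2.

¬a = ¬1 = 1
¬¬a = ¬1 = 1
a ∨ b = 1 ∨ 1 = 1
a ∨ (a ∨ b) = 1 ∨ 1 = 1
¬¬a ⊃ (a ∨ (a ∨ b)) = 1 ⊃ 1 = 1
b ∨ a = 1 ∨ 1 = 1
(b ∨ a) ⊃ a = 1 ⊃ 1 = 1
b ∨ b = 1 ∨ 1 = 1
((b ∨ a) ⊃ a) ∨ (b ∨ b) = 1 ∨ 1 = 1
¬(((b ∨ a) ⊃ a) ∨ (b ∨ b)) = ¬1 = 1
(¬¬a ⊃ (a ∨ (a ∨ b))) ∧ ¬(((b ∨ a) ⊃ a) ∨ (b ∨ b)) = 1 ∧ 1 = 1
¬((¬¬a ⊃ (a ∨ (a ∨ b))) ∧ ¬(((b ∨ a) ⊃ a) ∨ (b ∨ b))) = ¬1 = 1
a ⊃ a = 1 ⊃ 1 = 1
b ∧ (a ⊃ a) = 1 ∧ 1 = 1
¬(b ∧ (a ⊃ a)) = ¬1 = 1
¬¬(b ∧ (a ⊃ a)) = ¬1 = 1
¬a = ¬1 = 1
a ∨ a = 1 ∨ 1 = 1
¬a ∧ (a ∨ a) = 1 ∧ 1 = 1
a ∨ b = 1 ∨ 1 = 1
b ⊃ (a ∨ b) = 1 ⊃ 1 = 1
¬b = ¬1 = 1
(b ⊃ (a ∨ b)) ∨ ¬b = 1 ∨ 1 = 1
(¬a ∧ (a ∨ a)) ∨ ((b ⊃ (a ∨ b)) ∨ ¬b) = 1 ∨ 1 = 1
¬¬(b ∧ (a ⊃ a)) ∨ ((¬a ∧ (a ∨ a)) ∨ ((b ⊃ (a ∨ b)) ∨ ¬b)) = 1 ∨ 1 = 1
¬((¬¬a ⊃ (a ∨ (a ∨ b))) ∧ ¬(((b ∨ a) ⊃ a) ∨ (b ∨ b))) ∧ (¬¬(b ∧ (a ⊃ a)) ∨ ((¬a ∧ (a ∨ a)) ∨ ((b ⊃ (a ∨ b)) ∨ ¬b))) = 1 ∧ 1 = 1

1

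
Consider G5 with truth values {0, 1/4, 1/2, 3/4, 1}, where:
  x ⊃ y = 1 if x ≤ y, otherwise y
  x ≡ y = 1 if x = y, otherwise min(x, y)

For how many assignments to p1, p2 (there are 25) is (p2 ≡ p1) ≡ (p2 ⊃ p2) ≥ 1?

5

value 1: 5 assignments (counts)
value 3/4: 2 assignments
value 1/2: 4 assignments
value 1/4: 6 assignments
value 0: 8 assignments
So 5 of the 25 assignments meet the threshold.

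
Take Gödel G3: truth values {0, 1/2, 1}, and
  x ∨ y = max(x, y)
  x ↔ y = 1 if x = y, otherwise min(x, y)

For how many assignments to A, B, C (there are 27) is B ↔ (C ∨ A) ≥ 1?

value 1: 9 assignments (counts)
value 1/2: 8 assignments
value 0: 10 assignments
So 9 of the 27 assignments meet the threshold.

9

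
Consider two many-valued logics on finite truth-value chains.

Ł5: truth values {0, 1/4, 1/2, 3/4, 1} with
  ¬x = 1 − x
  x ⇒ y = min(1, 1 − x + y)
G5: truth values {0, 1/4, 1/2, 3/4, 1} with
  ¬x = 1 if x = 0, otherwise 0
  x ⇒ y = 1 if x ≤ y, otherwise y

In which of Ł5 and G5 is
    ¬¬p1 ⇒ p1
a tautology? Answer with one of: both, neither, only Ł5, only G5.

In Ł5: every assignment gives 1 — tautology.
In G5: at p1 = 1/4 the value is 1/4 — not a tautology.

only Ł5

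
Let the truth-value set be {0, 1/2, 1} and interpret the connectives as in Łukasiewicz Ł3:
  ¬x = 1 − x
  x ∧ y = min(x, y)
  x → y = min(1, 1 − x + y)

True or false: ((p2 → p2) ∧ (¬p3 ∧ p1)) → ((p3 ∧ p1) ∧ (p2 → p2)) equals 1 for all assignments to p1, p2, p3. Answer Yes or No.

Counterexample: take p1 = 1/2, p2 = 0, p3 = 0.
p2 → p2 = 0 → 0 = 1
¬p3 = ¬0 = 1
¬p3 ∧ p1 = 1 ∧ 1/2 = 1/2
(p2 → p2) ∧ (¬p3 ∧ p1) = 1 ∧ 1/2 = 1/2
p3 ∧ p1 = 0 ∧ 1/2 = 0
p2 → p2 = 0 → 0 = 1
(p3 ∧ p1) ∧ (p2 → p2) = 0 ∧ 1 = 0
((p2 → p2) ∧ (¬p3 ∧ p1)) → ((p3 ∧ p1) ∧ (p2 → p2)) = 1/2 → 0 = 1/2
This gives 1/2 ≠ 1.

No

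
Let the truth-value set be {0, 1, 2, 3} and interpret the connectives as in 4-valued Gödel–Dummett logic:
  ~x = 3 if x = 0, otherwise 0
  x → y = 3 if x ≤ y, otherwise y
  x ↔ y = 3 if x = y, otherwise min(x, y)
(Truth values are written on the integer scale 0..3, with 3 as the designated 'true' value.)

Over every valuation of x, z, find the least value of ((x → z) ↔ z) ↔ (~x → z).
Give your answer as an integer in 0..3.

Take x = 1, z = 1:
x → z = 1 → 1 = 3
(x → z) ↔ z = 3 ↔ 1 = 1
~x = ~1 = 0
~x → z = 0 → 1 = 3
((x → z) ↔ z) ↔ (~x → z) = 1 ↔ 3 = 1
No assignment yields a value below 1, so this is the minimum.

1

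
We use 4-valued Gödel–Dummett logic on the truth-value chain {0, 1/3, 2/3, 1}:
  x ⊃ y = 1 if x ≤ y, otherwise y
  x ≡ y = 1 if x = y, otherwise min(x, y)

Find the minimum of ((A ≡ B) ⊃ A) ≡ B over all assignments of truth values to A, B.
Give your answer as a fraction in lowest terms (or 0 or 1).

0

Take A = 1/3, B = 0:
A ≡ B = 1/3 ≡ 0 = 0
(A ≡ B) ⊃ A = 0 ⊃ 1/3 = 1
((A ≡ B) ⊃ A) ≡ B = 1 ≡ 0 = 0
No assignment yields a value below 0, so this is the minimum.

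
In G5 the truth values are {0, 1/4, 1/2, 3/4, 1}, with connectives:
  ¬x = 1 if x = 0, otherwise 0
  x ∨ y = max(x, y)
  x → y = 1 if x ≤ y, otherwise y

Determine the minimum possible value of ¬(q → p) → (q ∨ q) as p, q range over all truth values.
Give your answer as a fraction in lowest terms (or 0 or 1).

Take p = 0, q = 1/4:
q → p = 1/4 → 0 = 0
¬(q → p) = ¬0 = 1
q ∨ q = 1/4 ∨ 1/4 = 1/4
¬(q → p) → (q ∨ q) = 1 → 1/4 = 1/4
No assignment yields a value below 1/4, so this is the minimum.

1/4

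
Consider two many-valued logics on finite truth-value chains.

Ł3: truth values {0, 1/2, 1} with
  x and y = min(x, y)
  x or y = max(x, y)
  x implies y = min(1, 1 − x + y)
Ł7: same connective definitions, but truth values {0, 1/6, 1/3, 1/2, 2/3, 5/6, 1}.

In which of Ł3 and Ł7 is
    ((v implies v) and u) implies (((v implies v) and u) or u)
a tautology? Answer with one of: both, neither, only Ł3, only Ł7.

both

In Ł3: every assignment gives 1 — tautology.
In Ł7: every assignment gives 1 — tautology.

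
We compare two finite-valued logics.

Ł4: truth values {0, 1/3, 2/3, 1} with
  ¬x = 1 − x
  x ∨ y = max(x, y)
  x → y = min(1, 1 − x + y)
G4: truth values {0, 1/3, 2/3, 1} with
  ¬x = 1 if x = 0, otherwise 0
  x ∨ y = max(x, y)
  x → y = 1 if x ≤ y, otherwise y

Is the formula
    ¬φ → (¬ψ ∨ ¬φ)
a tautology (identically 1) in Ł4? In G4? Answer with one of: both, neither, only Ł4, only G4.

both

In Ł4: every assignment gives 1 — tautology.
In G4: every assignment gives 1 — tautology.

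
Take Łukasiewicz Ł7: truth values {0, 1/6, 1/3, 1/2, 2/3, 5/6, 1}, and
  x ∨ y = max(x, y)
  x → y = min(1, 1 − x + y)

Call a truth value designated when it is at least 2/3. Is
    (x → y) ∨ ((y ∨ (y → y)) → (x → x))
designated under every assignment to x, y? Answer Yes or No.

At x = 0, y = 1/2, for instance:
x → y = 0 → 1/2 = 1
y → y = 1/2 → 1/2 = 1
y ∨ (y → y) = 1/2 ∨ 1 = 1
x → x = 0 → 0 = 1
(y ∨ (y → y)) → (x → x) = 1 → 1 = 1
(x → y) ∨ ((y ∨ (y → y)) → (x → x)) = 1 ∨ 1 = 1
and checking the remaining 48 assignments likewise gives ≥ 2/3 in every case.

Yes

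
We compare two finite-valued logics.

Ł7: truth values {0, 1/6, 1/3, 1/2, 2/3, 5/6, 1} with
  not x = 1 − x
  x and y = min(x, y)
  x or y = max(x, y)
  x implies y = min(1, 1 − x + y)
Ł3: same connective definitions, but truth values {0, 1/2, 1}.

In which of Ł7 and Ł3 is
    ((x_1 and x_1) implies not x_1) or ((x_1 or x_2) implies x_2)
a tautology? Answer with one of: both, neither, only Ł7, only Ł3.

In Ł7: at x_1 = 2/3, x_2 = 0 the value is 2/3 — not a tautology.
In Ł3: at x_1 = 1, x_2 = 0 the value is 0 — not a tautology.

neither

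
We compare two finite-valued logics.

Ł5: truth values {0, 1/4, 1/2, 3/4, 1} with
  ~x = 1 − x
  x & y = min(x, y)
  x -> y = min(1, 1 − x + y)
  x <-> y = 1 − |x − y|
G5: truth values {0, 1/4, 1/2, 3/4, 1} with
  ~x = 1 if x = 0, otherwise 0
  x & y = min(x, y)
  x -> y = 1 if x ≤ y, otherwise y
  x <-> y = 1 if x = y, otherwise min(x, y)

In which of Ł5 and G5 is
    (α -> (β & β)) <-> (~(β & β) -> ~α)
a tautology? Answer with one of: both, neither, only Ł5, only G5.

In Ł5: every assignment gives 1 — tautology.
In G5: at α = 1/2, β = 1/4 the value is 1/4 — not a tautology.

only Ł5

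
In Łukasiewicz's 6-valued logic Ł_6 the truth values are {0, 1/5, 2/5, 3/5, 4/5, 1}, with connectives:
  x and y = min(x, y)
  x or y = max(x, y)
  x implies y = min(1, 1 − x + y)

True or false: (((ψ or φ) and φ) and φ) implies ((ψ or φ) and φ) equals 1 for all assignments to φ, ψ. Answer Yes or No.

At φ = 2/5, ψ = 0, for instance:
ψ or φ = 0 or 2/5 = 2/5
(ψ or φ) and φ = 2/5 and 2/5 = 2/5
((ψ or φ) and φ) and φ = 2/5 and 2/5 = 2/5
(((ψ or φ) and φ) and φ) implies ((ψ or φ) and φ) = 2/5 implies 2/5 = 1
and checking the remaining 35 assignments likewise gives ≥ 1 in every case.

Yes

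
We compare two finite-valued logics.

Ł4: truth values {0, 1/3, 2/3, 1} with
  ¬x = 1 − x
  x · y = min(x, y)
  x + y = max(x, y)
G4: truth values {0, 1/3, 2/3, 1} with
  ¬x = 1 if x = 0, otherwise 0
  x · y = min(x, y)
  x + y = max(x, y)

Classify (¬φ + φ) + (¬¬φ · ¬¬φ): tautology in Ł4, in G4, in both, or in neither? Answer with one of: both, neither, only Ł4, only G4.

In Ł4: at φ = 1/3 the value is 2/3 — not a tautology.
In G4: every assignment gives 1 — tautology.

only G4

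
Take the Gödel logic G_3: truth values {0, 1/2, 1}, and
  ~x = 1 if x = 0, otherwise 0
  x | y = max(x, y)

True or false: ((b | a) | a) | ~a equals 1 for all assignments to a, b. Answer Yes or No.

Counterexample: take a = 1/2, b = 0.
b | a = 0 | 1/2 = 1/2
(b | a) | a = 1/2 | 1/2 = 1/2
~a = ~1/2 = 0
((b | a) | a) | ~a = 1/2 | 0 = 1/2
This gives 1/2 ≠ 1.

No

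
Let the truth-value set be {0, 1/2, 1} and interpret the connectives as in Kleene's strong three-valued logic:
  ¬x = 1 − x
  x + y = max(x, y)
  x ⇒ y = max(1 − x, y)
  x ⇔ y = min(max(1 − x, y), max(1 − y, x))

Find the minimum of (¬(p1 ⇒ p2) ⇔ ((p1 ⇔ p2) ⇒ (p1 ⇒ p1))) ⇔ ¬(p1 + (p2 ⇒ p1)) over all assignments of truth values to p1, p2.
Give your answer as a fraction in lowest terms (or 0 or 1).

0

Take p1 = 0, p2 = 1:
p1 ⇒ p2 = 0 ⇒ 1 = 1
¬(p1 ⇒ p2) = ¬1 = 0
p1 ⇔ p2 = 0 ⇔ 1 = 0
p1 ⇒ p1 = 0 ⇒ 0 = 1
(p1 ⇔ p2) ⇒ (p1 ⇒ p1) = 0 ⇒ 1 = 1
¬(p1 ⇒ p2) ⇔ ((p1 ⇔ p2) ⇒ (p1 ⇒ p1)) = 0 ⇔ 1 = 0
p2 ⇒ p1 = 1 ⇒ 0 = 0
p1 + (p2 ⇒ p1) = 0 + 0 = 0
¬(p1 + (p2 ⇒ p1)) = ¬0 = 1
(¬(p1 ⇒ p2) ⇔ ((p1 ⇔ p2) ⇒ (p1 ⇒ p1))) ⇔ ¬(p1 + (p2 ⇒ p1)) = 0 ⇔ 1 = 0
No assignment yields a value below 0, so this is the minimum.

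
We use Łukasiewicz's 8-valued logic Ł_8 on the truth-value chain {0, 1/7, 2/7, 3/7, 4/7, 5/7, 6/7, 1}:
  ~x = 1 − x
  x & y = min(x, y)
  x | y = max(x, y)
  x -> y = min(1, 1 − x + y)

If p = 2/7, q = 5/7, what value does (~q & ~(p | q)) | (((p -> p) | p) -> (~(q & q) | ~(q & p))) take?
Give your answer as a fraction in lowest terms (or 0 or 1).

5/7

~q = ~5/7 = 2/7
p | q = 2/7 | 5/7 = 5/7
~(p | q) = ~5/7 = 2/7
~q & ~(p | q) = 2/7 & 2/7 = 2/7
p -> p = 2/7 -> 2/7 = 1
(p -> p) | p = 1 | 2/7 = 1
q & q = 5/7 & 5/7 = 5/7
~(q & q) = ~5/7 = 2/7
q & p = 5/7 & 2/7 = 2/7
~(q & p) = ~2/7 = 5/7
~(q & q) | ~(q & p) = 2/7 | 5/7 = 5/7
((p -> p) | p) -> (~(q & q) | ~(q & p)) = 1 -> 5/7 = 5/7
(~q & ~(p | q)) | (((p -> p) | p) -> (~(q & q) | ~(q & p))) = 2/7 | 5/7 = 5/7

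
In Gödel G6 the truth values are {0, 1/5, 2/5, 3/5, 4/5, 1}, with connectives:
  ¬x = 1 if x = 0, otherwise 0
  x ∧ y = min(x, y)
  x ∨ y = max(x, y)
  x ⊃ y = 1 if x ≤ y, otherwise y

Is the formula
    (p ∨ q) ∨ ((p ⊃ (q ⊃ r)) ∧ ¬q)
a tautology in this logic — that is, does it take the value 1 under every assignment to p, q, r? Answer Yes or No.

No

Counterexample: take p = 0, q = 1/5, r = 0.
p ∨ q = 0 ∨ 1/5 = 1/5
q ⊃ r = 1/5 ⊃ 0 = 0
p ⊃ (q ⊃ r) = 0 ⊃ 0 = 1
¬q = ¬1/5 = 0
(p ⊃ (q ⊃ r)) ∧ ¬q = 1 ∧ 0 = 0
(p ∨ q) ∨ ((p ⊃ (q ⊃ r)) ∧ ¬q) = 1/5 ∨ 0 = 1/5
This gives 1/5 ≠ 1.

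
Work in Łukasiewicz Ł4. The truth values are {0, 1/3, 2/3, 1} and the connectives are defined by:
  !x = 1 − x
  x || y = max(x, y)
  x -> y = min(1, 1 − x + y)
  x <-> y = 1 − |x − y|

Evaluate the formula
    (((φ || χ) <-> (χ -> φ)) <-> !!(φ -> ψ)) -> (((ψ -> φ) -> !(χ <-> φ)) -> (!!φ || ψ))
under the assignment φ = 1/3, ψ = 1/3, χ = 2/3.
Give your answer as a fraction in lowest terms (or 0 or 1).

φ || χ = 1/3 || 2/3 = 2/3
χ -> φ = 2/3 -> 1/3 = 2/3
(φ || χ) <-> (χ -> φ) = 2/3 <-> 2/3 = 1
φ -> ψ = 1/3 -> 1/3 = 1
!(φ -> ψ) = !1 = 0
!!(φ -> ψ) = !0 = 1
((φ || χ) <-> (χ -> φ)) <-> !!(φ -> ψ) = 1 <-> 1 = 1
ψ -> φ = 1/3 -> 1/3 = 1
χ <-> φ = 2/3 <-> 1/3 = 2/3
!(χ <-> φ) = !2/3 = 1/3
(ψ -> φ) -> !(χ <-> φ) = 1 -> 1/3 = 1/3
!φ = !1/3 = 2/3
!!φ = !2/3 = 1/3
!!φ || ψ = 1/3 || 1/3 = 1/3
((ψ -> φ) -> !(χ <-> φ)) -> (!!φ || ψ) = 1/3 -> 1/3 = 1
(((φ || χ) <-> (χ -> φ)) <-> !!(φ -> ψ)) -> (((ψ -> φ) -> !(χ <-> φ)) -> (!!φ || ψ)) = 1 -> 1 = 1

1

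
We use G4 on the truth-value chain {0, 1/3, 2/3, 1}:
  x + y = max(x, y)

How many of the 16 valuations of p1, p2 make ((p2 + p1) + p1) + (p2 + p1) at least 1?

p1 = 0, p2 = 0 ↦ 0  <
p1 = 0, p2 = 1/3 ↦ 1/3  <
p1 = 0, p2 = 2/3 ↦ 2/3  <
p1 = 0, p2 = 1 ↦ 1  ≥
p1 = 1/3, p2 = 0 ↦ 1/3  <
p1 = 1/3, p2 = 1/3 ↦ 1/3  <
p1 = 1/3, p2 = 2/3 ↦ 2/3  <
p1 = 1/3, p2 = 1 ↦ 1  ≥
p1 = 2/3, p2 = 0 ↦ 2/3  <
p1 = 2/3, p2 = 1/3 ↦ 2/3  <
p1 = 2/3, p2 = 2/3 ↦ 2/3  <
p1 = 2/3, p2 = 1 ↦ 1  ≥
p1 = 1, p2 = 0 ↦ 1  ≥
p1 = 1, p2 = 1/3 ↦ 1  ≥
p1 = 1, p2 = 2/3 ↦ 1  ≥
p1 = 1, p2 = 1 ↦ 1  ≥
So 7 of the 16 assignments meet the threshold.

7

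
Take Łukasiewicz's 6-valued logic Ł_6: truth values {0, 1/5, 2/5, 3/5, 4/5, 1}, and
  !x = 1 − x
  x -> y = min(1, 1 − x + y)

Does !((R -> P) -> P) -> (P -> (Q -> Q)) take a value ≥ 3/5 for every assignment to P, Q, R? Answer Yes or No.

At P = 2/5, Q = 1/5, R = 4/5, for instance:
R -> P = 4/5 -> 2/5 = 3/5
(R -> P) -> P = 3/5 -> 2/5 = 4/5
!((R -> P) -> P) = !4/5 = 1/5
Q -> Q = 1/5 -> 1/5 = 1
P -> (Q -> Q) = 2/5 -> 1 = 1
!((R -> P) -> P) -> (P -> (Q -> Q)) = 1/5 -> 1 = 1
and checking the remaining 215 assignments likewise gives ≥ 3/5 in every case.

Yes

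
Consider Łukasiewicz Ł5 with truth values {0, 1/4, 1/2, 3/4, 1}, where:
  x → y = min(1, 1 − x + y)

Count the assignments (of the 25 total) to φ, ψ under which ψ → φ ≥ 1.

15

value 1: 15 assignments (counts)
value 3/4: 4 assignments
value 1/2: 3 assignments
value 1/4: 2 assignments
value 0: 1 assignment
So 15 of the 25 assignments meet the threshold.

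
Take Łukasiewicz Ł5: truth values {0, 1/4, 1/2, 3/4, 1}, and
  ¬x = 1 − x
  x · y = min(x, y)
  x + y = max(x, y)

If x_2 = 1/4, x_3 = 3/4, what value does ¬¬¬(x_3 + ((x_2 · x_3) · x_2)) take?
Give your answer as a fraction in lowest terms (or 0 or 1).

1/4

x_2 · x_3 = 1/4 · 3/4 = 1/4
(x_2 · x_3) · x_2 = 1/4 · 1/4 = 1/4
x_3 + ((x_2 · x_3) · x_2) = 3/4 + 1/4 = 3/4
¬(x_3 + ((x_2 · x_3) · x_2)) = ¬3/4 = 1/4
¬¬(x_3 + ((x_2 · x_3) · x_2)) = ¬1/4 = 3/4
¬¬¬(x_3 + ((x_2 · x_3) · x_2)) = ¬3/4 = 1/4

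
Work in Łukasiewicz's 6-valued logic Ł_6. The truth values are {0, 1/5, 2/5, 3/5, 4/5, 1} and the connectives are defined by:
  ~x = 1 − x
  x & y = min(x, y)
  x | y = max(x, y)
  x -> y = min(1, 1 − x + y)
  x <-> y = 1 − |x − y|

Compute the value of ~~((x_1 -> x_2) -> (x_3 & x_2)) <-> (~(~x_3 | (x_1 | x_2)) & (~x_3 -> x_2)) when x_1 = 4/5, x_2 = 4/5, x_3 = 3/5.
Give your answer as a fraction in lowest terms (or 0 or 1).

3/5

x_1 -> x_2 = 4/5 -> 4/5 = 1
x_3 & x_2 = 3/5 & 4/5 = 3/5
(x_1 -> x_2) -> (x_3 & x_2) = 1 -> 3/5 = 3/5
~((x_1 -> x_2) -> (x_3 & x_2)) = ~3/5 = 2/5
~~((x_1 -> x_2) -> (x_3 & x_2)) = ~2/5 = 3/5
~x_3 = ~3/5 = 2/5
x_1 | x_2 = 4/5 | 4/5 = 4/5
~x_3 | (x_1 | x_2) = 2/5 | 4/5 = 4/5
~(~x_3 | (x_1 | x_2)) = ~4/5 = 1/5
~x_3 = ~3/5 = 2/5
~x_3 -> x_2 = 2/5 -> 4/5 = 1
~(~x_3 | (x_1 | x_2)) & (~x_3 -> x_2) = 1/5 & 1 = 1/5
~~((x_1 -> x_2) -> (x_3 & x_2)) <-> (~(~x_3 | (x_1 | x_2)) & (~x_3 -> x_2)) = 3/5 <-> 1/5 = 3/5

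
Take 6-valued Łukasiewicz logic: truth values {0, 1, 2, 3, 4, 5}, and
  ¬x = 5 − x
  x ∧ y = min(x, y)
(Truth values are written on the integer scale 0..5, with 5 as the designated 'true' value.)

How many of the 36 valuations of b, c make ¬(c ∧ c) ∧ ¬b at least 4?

value 5: 1 assignment (counts)
value 4: 3 assignments (counts)
value 3: 5 assignments
value 2: 7 assignments
value 1: 9 assignments
value 0: 11 assignments
So 4 of the 36 assignments meet the threshold.

4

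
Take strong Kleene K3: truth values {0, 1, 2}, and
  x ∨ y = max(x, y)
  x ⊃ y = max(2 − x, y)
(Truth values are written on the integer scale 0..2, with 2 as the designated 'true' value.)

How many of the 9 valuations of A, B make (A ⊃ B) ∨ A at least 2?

A = 0, B = 0 ↦ 2  ≥
A = 0, B = 1 ↦ 2  ≥
A = 0, B = 2 ↦ 2  ≥
A = 1, B = 0 ↦ 1  <
A = 1, B = 1 ↦ 1  <
A = 1, B = 2 ↦ 2  ≥
A = 2, B = 0 ↦ 2  ≥
A = 2, B = 1 ↦ 2  ≥
A = 2, B = 2 ↦ 2  ≥
So 7 of the 9 assignments meet the threshold.

7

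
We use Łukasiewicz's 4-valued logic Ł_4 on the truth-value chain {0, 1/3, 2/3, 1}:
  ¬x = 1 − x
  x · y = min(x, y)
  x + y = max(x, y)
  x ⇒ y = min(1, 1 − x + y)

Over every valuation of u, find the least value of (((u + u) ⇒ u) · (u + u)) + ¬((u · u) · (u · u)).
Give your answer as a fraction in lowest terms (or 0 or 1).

2/3

Take u = 1/3:
u + u = 1/3 + 1/3 = 1/3
(u + u) ⇒ u = 1/3 ⇒ 1/3 = 1
u + u = 1/3 + 1/3 = 1/3
((u + u) ⇒ u) · (u + u) = 1 · 1/3 = 1/3
u · u = 1/3 · 1/3 = 1/3
u · u = 1/3 · 1/3 = 1/3
(u · u) · (u · u) = 1/3 · 1/3 = 1/3
¬((u · u) · (u · u)) = ¬1/3 = 2/3
(((u + u) ⇒ u) · (u + u)) + ¬((u · u) · (u · u)) = 1/3 + 2/3 = 2/3
No assignment yields a value below 2/3, so this is the minimum.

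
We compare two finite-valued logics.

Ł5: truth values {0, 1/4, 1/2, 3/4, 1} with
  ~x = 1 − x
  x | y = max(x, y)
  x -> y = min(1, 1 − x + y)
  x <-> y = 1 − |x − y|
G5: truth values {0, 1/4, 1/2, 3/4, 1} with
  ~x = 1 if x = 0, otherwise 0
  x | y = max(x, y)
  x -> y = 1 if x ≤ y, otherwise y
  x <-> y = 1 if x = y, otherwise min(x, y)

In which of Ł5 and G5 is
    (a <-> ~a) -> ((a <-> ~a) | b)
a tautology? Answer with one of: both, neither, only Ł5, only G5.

In Ł5: every assignment gives 1 — tautology.
In G5: every assignment gives 1 — tautology.

both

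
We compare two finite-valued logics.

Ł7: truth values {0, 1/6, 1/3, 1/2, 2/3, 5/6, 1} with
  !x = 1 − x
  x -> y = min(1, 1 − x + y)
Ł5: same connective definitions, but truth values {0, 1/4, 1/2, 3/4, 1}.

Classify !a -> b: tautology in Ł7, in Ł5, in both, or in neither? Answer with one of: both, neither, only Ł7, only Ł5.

In Ł7: at a = 0, b = 0 the value is 0 — not a tautology.
In Ł5: at a = 0, b = 0 the value is 0 — not a tautology.

neither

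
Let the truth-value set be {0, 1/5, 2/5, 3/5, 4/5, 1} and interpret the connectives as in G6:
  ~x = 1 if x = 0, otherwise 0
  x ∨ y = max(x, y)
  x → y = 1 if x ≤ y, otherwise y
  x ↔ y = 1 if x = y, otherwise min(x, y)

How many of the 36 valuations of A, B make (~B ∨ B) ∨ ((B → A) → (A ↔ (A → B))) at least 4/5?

value 1: 22 assignments (counts)
value 4/5: 2 assignments (counts)
value 3/5: 3 assignments
value 2/5: 4 assignments
value 1/5: 5 assignments
So 24 of the 36 assignments meet the threshold.

24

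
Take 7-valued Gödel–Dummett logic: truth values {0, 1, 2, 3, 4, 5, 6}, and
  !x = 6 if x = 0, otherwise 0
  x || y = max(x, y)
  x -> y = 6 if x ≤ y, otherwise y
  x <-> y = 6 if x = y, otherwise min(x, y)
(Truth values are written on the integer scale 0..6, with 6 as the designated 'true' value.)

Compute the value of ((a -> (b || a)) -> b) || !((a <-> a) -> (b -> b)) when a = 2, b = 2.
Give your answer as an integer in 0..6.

2

b || a = 2 || 2 = 2
a -> (b || a) = 2 -> 2 = 6
(a -> (b || a)) -> b = 6 -> 2 = 2
a <-> a = 2 <-> 2 = 6
b -> b = 2 -> 2 = 6
(a <-> a) -> (b -> b) = 6 -> 6 = 6
!((a <-> a) -> (b -> b)) = !6 = 0
((a -> (b || a)) -> b) || !((a <-> a) -> (b -> b)) = 2 || 0 = 2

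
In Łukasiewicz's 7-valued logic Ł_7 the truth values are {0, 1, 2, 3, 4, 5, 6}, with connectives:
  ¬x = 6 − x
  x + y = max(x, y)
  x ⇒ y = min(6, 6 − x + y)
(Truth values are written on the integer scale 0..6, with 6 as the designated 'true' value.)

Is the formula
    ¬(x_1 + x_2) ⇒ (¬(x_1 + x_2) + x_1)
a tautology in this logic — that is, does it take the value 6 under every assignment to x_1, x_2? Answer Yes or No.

At x_1 = 4, x_2 = 2, for instance:
x_1 + x_2 = 4 + 2 = 4
¬(x_1 + x_2) = ¬4 = 2
¬(x_1 + x_2) + x_1 = 2 + 4 = 4
¬(x_1 + x_2) ⇒ (¬(x_1 + x_2) + x_1) = 2 ⇒ 4 = 6
and checking the remaining 48 assignments likewise gives ≥ 6 in every case.

Yes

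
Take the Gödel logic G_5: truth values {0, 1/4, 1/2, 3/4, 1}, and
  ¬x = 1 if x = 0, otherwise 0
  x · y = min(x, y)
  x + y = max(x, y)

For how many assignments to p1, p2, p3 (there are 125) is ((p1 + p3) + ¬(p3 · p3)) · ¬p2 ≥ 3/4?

value 1: 13 assignments (counts)
value 3/4: 6 assignments (counts)
value 1/2: 4 assignments
value 1/4: 2 assignments
value 0: 100 assignments
So 19 of the 125 assignments meet the threshold.

19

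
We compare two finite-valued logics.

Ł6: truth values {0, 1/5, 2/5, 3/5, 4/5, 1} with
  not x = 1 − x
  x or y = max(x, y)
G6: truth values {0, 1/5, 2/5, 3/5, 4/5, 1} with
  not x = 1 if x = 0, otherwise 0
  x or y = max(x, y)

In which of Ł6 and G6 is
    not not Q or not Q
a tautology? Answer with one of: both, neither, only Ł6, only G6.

In Ł6: at Q = 1/5 the value is 4/5 — not a tautology.
In G6: every assignment gives 1 — tautology.

only G6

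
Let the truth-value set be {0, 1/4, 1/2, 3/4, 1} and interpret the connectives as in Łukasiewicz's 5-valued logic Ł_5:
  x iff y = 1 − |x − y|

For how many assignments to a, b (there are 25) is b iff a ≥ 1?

5

value 1: 5 assignments (counts)
value 3/4: 8 assignments
value 1/2: 6 assignments
value 1/4: 4 assignments
value 0: 2 assignments
So 5 of the 25 assignments meet the threshold.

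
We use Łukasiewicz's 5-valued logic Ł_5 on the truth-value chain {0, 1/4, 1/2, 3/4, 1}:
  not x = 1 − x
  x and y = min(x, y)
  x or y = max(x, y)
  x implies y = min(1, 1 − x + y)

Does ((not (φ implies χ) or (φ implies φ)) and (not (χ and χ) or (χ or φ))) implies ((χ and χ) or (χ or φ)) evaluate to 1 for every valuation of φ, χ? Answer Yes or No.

No

Counterexample: take φ = 0, χ = 0.
φ implies χ = 0 implies 0 = 1
not (φ implies χ) = not 1 = 0
φ implies φ = 0 implies 0 = 1
not (φ implies χ) or (φ implies φ) = 0 or 1 = 1
χ and χ = 0 and 0 = 0
not (χ and χ) = not 0 = 1
χ or φ = 0 or 0 = 0
not (χ and χ) or (χ or φ) = 1 or 0 = 1
(not (φ implies χ) or (φ implies φ)) and (not (χ and χ) or (χ or φ)) = 1 and 1 = 1
χ and χ = 0 and 0 = 0
χ or φ = 0 or 0 = 0
(χ and χ) or (χ or φ) = 0 or 0 = 0
((not (φ implies χ) or (φ implies φ)) and (not (χ and χ) or (χ or φ))) implies ((χ and χ) or (χ or φ)) = 1 implies 0 = 0
This gives 0 ≠ 1.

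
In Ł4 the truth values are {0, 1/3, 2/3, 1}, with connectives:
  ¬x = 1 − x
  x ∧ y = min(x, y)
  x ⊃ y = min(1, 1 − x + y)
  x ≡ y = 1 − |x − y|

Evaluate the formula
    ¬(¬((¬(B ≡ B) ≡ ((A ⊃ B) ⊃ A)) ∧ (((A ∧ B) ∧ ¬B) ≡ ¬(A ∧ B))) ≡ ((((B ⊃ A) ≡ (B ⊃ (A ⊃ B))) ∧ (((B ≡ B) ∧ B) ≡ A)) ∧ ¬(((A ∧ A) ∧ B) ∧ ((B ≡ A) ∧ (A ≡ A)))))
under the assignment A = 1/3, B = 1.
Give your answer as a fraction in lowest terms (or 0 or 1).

B ≡ B = 1 ≡ 1 = 1
¬(B ≡ B) = ¬1 = 0
A ⊃ B = 1/3 ⊃ 1 = 1
(A ⊃ B) ⊃ A = 1 ⊃ 1/3 = 1/3
¬(B ≡ B) ≡ ((A ⊃ B) ⊃ A) = 0 ≡ 1/3 = 2/3
A ∧ B = 1/3 ∧ 1 = 1/3
¬B = ¬1 = 0
(A ∧ B) ∧ ¬B = 1/3 ∧ 0 = 0
A ∧ B = 1/3 ∧ 1 = 1/3
¬(A ∧ B) = ¬1/3 = 2/3
((A ∧ B) ∧ ¬B) ≡ ¬(A ∧ B) = 0 ≡ 2/3 = 1/3
(¬(B ≡ B) ≡ ((A ⊃ B) ⊃ A)) ∧ (((A ∧ B) ∧ ¬B) ≡ ¬(A ∧ B)) = 2/3 ∧ 1/3 = 1/3
¬((¬(B ≡ B) ≡ ((A ⊃ B) ⊃ A)) ∧ (((A ∧ B) ∧ ¬B) ≡ ¬(A ∧ B))) = ¬1/3 = 2/3
B ⊃ A = 1 ⊃ 1/3 = 1/3
A ⊃ B = 1/3 ⊃ 1 = 1
B ⊃ (A ⊃ B) = 1 ⊃ 1 = 1
(B ⊃ A) ≡ (B ⊃ (A ⊃ B)) = 1/3 ≡ 1 = 1/3
B ≡ B = 1 ≡ 1 = 1
(B ≡ B) ∧ B = 1 ∧ 1 = 1
((B ≡ B) ∧ B) ≡ A = 1 ≡ 1/3 = 1/3
((B ⊃ A) ≡ (B ⊃ (A ⊃ B))) ∧ (((B ≡ B) ∧ B) ≡ A) = 1/3 ∧ 1/3 = 1/3
A ∧ A = 1/3 ∧ 1/3 = 1/3
(A ∧ A) ∧ B = 1/3 ∧ 1 = 1/3
B ≡ A = 1 ≡ 1/3 = 1/3
A ≡ A = 1/3 ≡ 1/3 = 1
(B ≡ A) ∧ (A ≡ A) = 1/3 ∧ 1 = 1/3
((A ∧ A) ∧ B) ∧ ((B ≡ A) ∧ (A ≡ A)) = 1/3 ∧ 1/3 = 1/3
¬(((A ∧ A) ∧ B) ∧ ((B ≡ A) ∧ (A ≡ A))) = ¬1/3 = 2/3
(((B ⊃ A) ≡ (B ⊃ (A ⊃ B))) ∧ (((B ≡ B) ∧ B) ≡ A)) ∧ ¬(((A ∧ A) ∧ B) ∧ ((B ≡ A) ∧ (A ≡ A))) = 1/3 ∧ 2/3 = 1/3
¬((¬(B ≡ B) ≡ ((A ⊃ B) ⊃ A)) ∧ (((A ∧ B) ∧ ¬B) ≡ ¬(A ∧ B))) ≡ ((((B ⊃ A) ≡ (B ⊃ (A ⊃ B))) ∧ (((B ≡ B) ∧ B) ≡ A)) ∧ ¬(((A ∧ A) ∧ B) ∧ ((B ≡ A) ∧ (A ≡ A)))) = 2/3 ≡ 1/3 = 2/3
¬(¬((¬(B ≡ B) ≡ ((A ⊃ B) ⊃ A)) ∧ (((A ∧ B) ∧ ¬B) ≡ ¬(A ∧ B))) ≡ ((((B ⊃ A) ≡ (B ⊃ (A ⊃ B))) ∧ (((B ≡ B) ∧ B) ≡ A)) ∧ ¬(((A ∧ A) ∧ B) ∧ ((B ≡ A) ∧ (A ≡ A))))) = ¬2/3 = 1/3

1/3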